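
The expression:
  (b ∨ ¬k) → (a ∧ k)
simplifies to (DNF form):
(a ∧ k) ∨ (k ∧ ¬b)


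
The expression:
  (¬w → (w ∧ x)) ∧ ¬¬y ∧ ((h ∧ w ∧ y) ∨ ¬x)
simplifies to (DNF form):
(h ∧ w ∧ y) ∨ (w ∧ y ∧ ¬x)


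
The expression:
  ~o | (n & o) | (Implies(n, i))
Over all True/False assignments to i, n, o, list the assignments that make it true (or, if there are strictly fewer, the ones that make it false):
is always true.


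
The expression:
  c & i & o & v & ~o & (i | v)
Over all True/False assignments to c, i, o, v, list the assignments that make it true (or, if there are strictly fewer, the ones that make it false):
is never true.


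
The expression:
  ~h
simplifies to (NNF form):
~h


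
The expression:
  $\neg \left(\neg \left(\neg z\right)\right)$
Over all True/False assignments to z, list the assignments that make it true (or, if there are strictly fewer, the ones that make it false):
is true only for:
  z=False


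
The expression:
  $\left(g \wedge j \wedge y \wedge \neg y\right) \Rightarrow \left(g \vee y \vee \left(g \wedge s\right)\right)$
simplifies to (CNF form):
$\text{True}$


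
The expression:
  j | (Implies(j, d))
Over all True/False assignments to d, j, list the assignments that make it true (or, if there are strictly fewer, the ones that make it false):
is always true.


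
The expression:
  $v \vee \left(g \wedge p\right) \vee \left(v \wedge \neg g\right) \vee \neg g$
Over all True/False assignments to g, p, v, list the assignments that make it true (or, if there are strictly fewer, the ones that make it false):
is false only for:
  g=True, p=False, v=False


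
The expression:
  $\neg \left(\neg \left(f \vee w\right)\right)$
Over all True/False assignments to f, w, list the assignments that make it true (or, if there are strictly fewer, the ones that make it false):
is false only for:
  f=False, w=False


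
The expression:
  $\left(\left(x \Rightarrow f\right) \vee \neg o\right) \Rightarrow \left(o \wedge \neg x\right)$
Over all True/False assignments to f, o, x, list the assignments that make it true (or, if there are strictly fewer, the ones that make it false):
is true only for:
  f=False, o=True, x=False;
  f=False, o=True, x=True;
  f=True, o=True, x=False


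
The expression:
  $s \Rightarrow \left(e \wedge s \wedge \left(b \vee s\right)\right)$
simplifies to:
$e \vee \neg s$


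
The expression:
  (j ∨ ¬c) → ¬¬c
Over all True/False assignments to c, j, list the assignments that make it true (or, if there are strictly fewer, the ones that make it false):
is true only for:
  c=True, j=False;
  c=True, j=True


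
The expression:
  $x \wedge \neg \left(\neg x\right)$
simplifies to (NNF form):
$x$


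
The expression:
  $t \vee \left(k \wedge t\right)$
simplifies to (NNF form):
$t$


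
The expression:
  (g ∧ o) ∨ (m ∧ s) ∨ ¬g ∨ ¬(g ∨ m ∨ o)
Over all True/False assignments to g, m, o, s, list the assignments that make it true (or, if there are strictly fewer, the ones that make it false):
is false only for:
  g=True, m=False, o=False, s=False;
  g=True, m=False, o=False, s=True;
  g=True, m=True, o=False, s=False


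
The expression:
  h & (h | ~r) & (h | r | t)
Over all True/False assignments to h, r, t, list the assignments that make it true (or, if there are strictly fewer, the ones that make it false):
is true only for:
  h=True, r=False, t=False;
  h=True, r=False, t=True;
  h=True, r=True, t=False;
  h=True, r=True, t=True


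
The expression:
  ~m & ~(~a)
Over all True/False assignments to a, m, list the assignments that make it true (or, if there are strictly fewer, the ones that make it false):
is true only for:
  a=True, m=False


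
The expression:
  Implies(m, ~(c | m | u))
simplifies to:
~m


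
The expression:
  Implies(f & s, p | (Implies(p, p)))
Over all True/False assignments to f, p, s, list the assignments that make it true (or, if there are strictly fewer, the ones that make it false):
is always true.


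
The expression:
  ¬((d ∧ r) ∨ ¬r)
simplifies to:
r ∧ ¬d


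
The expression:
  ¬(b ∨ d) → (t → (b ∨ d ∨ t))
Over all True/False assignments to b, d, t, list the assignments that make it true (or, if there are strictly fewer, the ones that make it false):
is always true.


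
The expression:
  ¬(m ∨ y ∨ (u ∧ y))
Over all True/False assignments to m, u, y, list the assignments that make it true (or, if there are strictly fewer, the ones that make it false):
is true only for:
  m=False, u=False, y=False;
  m=False, u=True, y=False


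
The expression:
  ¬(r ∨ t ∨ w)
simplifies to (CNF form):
¬r ∧ ¬t ∧ ¬w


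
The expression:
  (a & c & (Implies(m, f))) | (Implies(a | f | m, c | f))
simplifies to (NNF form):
c | f | (~a & ~m)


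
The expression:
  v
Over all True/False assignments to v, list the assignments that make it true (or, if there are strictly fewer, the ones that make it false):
is true only for:
  v=True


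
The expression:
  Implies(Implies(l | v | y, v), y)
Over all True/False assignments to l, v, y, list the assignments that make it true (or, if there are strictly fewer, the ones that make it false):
is false only for:
  l=False, v=False, y=False;
  l=False, v=True, y=False;
  l=True, v=True, y=False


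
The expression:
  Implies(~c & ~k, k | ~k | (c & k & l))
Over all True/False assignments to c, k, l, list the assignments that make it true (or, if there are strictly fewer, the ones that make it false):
is always true.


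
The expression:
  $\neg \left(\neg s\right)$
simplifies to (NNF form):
$s$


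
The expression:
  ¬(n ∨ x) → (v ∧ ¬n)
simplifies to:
n ∨ v ∨ x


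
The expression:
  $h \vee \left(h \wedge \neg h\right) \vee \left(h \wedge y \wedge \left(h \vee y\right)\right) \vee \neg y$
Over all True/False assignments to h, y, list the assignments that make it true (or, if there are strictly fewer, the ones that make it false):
is false only for:
  h=False, y=True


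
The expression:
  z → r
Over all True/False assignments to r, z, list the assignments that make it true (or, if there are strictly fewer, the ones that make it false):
is false only for:
  r=False, z=True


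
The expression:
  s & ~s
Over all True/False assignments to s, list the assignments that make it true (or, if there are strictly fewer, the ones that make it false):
is never true.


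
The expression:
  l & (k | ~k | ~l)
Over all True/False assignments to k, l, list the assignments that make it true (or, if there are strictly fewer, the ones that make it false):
is true only for:
  k=False, l=True;
  k=True, l=True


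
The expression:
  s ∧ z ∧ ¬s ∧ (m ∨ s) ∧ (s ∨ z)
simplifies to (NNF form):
False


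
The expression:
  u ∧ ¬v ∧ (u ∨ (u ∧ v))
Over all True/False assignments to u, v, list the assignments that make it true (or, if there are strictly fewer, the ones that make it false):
is true only for:
  u=True, v=False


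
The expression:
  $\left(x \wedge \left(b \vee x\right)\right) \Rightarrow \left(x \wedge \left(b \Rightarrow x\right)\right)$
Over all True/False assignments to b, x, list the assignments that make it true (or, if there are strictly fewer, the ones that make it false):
is always true.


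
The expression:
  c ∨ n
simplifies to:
c ∨ n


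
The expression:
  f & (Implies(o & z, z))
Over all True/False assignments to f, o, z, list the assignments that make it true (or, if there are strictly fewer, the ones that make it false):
is true only for:
  f=True, o=False, z=False;
  f=True, o=False, z=True;
  f=True, o=True, z=False;
  f=True, o=True, z=True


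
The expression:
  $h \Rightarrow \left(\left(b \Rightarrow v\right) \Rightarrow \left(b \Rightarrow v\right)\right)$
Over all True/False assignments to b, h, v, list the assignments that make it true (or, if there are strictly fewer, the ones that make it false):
is always true.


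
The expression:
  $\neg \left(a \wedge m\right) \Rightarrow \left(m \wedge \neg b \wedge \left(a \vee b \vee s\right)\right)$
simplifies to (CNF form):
$m \wedge \left(a \vee s\right) \wedge \left(a \vee \neg b\right)$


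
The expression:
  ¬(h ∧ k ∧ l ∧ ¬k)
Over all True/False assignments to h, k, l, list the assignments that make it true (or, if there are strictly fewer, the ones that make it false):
is always true.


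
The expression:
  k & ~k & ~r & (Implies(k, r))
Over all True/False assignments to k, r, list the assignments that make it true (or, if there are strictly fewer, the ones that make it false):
is never true.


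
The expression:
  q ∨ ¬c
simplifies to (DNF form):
q ∨ ¬c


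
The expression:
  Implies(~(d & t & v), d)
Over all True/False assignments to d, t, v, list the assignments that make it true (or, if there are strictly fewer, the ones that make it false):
is true only for:
  d=True, t=False, v=False;
  d=True, t=False, v=True;
  d=True, t=True, v=False;
  d=True, t=True, v=True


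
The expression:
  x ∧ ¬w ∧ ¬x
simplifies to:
False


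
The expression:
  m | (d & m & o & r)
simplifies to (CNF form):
m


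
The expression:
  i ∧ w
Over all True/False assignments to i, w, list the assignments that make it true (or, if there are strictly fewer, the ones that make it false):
is true only for:
  i=True, w=True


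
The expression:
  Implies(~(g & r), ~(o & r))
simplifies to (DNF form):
g | ~o | ~r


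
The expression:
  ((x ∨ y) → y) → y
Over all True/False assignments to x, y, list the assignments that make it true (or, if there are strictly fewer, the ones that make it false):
is false only for:
  x=False, y=False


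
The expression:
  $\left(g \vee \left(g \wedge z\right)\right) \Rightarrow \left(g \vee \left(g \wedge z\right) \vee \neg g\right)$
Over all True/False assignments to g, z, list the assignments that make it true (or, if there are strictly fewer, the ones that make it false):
is always true.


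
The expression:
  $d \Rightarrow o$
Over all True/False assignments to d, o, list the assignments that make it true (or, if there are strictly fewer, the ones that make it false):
is false only for:
  d=True, o=False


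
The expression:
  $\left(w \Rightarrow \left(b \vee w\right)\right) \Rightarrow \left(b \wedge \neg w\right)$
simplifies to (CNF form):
$b \wedge \neg w$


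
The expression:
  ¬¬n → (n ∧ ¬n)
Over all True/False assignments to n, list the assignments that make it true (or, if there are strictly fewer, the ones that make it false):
is true only for:
  n=False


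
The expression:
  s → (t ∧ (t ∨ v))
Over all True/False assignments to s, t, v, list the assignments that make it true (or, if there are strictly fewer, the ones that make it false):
is false only for:
  s=True, t=False, v=False;
  s=True, t=False, v=True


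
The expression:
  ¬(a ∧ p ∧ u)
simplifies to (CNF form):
¬a ∨ ¬p ∨ ¬u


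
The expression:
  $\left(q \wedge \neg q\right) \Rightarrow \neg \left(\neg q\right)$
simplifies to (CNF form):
$\text{True}$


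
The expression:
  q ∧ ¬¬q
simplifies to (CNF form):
q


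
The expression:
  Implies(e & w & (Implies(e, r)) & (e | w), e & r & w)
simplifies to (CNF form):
True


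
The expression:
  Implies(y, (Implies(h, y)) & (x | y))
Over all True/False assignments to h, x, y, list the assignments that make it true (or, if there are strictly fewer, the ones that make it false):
is always true.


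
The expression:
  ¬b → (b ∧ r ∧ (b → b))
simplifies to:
b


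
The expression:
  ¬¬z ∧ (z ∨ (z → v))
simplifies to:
z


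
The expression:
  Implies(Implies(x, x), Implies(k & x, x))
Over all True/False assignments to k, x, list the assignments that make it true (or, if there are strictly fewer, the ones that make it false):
is always true.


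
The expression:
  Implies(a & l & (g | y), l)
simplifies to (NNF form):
True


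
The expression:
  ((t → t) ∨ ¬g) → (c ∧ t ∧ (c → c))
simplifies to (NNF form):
c ∧ t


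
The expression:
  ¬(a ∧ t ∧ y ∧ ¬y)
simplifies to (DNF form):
True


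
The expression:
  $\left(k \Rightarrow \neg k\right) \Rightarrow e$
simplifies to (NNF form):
$e \vee k$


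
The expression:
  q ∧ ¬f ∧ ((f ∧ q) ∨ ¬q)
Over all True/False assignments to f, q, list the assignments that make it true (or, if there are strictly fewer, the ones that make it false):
is never true.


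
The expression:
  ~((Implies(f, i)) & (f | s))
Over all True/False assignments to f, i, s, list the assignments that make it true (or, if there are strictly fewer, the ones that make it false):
is true only for:
  f=False, i=False, s=False;
  f=False, i=True, s=False;
  f=True, i=False, s=False;
  f=True, i=False, s=True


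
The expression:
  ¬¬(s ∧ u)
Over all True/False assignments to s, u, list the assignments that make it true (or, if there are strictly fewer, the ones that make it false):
is true only for:
  s=True, u=True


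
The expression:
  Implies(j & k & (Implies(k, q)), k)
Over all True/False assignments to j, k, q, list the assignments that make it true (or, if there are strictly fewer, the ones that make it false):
is always true.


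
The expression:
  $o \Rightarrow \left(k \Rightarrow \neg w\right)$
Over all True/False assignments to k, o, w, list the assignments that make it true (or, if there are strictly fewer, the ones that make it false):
is false only for:
  k=True, o=True, w=True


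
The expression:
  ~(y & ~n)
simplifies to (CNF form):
n | ~y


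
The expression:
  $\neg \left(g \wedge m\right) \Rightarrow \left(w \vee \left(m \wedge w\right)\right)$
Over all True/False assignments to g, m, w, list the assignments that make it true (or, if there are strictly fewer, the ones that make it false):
is false only for:
  g=False, m=False, w=False;
  g=False, m=True, w=False;
  g=True, m=False, w=False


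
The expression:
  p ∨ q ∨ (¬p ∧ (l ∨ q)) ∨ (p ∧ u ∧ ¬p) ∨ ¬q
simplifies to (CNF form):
True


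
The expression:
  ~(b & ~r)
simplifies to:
r | ~b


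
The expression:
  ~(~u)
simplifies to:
u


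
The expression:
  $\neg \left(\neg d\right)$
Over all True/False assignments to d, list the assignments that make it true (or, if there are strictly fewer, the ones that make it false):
is true only for:
  d=True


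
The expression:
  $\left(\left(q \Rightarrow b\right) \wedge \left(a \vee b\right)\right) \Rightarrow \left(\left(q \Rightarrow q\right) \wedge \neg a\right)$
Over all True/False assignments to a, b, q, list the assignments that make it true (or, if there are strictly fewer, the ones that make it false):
is false only for:
  a=True, b=False, q=False;
  a=True, b=True, q=False;
  a=True, b=True, q=True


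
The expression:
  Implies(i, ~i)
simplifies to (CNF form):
~i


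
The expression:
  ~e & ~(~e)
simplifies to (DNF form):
False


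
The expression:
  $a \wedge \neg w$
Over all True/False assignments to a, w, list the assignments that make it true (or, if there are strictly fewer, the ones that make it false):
is true only for:
  a=True, w=False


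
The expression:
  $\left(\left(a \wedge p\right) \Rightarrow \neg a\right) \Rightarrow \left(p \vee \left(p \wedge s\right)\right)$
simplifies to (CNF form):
$p$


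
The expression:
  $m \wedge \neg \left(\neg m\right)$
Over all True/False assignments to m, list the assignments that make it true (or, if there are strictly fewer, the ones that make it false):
is true only for:
  m=True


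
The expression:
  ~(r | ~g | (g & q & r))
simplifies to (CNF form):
g & ~r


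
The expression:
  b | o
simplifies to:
b | o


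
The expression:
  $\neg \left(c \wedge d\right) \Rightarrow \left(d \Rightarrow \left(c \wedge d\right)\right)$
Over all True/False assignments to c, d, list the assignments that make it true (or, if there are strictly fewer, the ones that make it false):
is false only for:
  c=False, d=True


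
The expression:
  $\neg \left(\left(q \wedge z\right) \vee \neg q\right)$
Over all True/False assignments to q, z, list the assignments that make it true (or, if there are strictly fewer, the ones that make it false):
is true only for:
  q=True, z=False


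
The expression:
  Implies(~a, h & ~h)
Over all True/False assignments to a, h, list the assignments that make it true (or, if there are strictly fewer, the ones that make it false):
is true only for:
  a=True, h=False;
  a=True, h=True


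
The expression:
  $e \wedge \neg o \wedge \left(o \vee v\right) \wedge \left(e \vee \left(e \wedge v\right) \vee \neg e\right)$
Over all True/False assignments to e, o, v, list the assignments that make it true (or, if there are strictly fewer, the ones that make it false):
is true only for:
  e=True, o=False, v=True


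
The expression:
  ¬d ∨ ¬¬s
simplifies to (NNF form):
s ∨ ¬d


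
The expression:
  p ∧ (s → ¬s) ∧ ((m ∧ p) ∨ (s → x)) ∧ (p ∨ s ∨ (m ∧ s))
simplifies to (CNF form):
p ∧ ¬s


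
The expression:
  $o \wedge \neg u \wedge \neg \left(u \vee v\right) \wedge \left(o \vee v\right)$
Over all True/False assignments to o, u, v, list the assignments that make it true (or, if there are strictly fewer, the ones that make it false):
is true only for:
  o=True, u=False, v=False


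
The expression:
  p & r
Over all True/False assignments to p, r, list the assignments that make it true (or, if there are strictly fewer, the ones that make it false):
is true only for:
  p=True, r=True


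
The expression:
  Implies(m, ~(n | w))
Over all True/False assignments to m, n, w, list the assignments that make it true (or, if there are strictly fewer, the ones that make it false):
is false only for:
  m=True, n=False, w=True;
  m=True, n=True, w=False;
  m=True, n=True, w=True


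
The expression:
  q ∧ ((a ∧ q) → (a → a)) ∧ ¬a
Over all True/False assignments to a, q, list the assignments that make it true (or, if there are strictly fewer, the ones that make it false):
is true only for:
  a=False, q=True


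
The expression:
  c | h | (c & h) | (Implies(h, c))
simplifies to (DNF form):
True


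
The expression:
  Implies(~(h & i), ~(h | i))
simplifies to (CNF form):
(h | ~i) & (i | ~h)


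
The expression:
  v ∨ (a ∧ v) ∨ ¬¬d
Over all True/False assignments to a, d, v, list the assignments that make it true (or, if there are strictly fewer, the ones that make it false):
is false only for:
  a=False, d=False, v=False;
  a=True, d=False, v=False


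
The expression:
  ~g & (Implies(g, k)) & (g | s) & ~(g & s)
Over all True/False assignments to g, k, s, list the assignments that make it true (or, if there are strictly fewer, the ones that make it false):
is true only for:
  g=False, k=False, s=True;
  g=False, k=True, s=True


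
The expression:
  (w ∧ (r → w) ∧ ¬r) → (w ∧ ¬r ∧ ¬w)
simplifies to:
r ∨ ¬w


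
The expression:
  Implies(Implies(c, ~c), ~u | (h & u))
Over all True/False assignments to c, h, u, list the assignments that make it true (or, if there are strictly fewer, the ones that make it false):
is false only for:
  c=False, h=False, u=True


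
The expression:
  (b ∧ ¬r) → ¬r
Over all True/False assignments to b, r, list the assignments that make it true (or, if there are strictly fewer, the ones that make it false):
is always true.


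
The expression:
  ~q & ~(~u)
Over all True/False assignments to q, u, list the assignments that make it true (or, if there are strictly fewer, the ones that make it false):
is true only for:
  q=False, u=True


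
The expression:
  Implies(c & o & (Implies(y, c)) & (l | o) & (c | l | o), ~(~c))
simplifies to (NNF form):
True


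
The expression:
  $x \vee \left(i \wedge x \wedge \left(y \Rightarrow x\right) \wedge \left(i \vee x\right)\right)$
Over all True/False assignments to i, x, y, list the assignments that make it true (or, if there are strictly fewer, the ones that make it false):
is true only for:
  i=False, x=True, y=False;
  i=False, x=True, y=True;
  i=True, x=True, y=False;
  i=True, x=True, y=True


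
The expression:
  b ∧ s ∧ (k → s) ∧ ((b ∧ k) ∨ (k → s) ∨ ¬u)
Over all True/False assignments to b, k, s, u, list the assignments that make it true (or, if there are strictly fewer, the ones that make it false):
is true only for:
  b=True, k=False, s=True, u=False;
  b=True, k=False, s=True, u=True;
  b=True, k=True, s=True, u=False;
  b=True, k=True, s=True, u=True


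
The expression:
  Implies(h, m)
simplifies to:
m | ~h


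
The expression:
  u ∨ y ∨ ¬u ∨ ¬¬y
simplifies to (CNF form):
True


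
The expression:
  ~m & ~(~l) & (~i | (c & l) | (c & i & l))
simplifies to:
l & ~m & (c | ~i)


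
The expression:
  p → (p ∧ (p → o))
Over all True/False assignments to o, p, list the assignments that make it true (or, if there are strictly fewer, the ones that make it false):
is false only for:
  o=False, p=True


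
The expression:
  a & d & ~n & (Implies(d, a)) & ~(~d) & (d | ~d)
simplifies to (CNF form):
a & d & ~n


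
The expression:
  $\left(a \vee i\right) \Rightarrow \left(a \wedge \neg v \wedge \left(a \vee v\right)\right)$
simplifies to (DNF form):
$\left(a \wedge \neg v\right) \vee \left(\neg a \wedge \neg i\right)$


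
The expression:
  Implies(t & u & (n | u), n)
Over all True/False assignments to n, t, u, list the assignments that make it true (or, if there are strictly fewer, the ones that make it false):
is false only for:
  n=False, t=True, u=True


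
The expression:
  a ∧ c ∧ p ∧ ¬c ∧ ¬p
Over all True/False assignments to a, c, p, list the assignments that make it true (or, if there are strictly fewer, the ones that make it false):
is never true.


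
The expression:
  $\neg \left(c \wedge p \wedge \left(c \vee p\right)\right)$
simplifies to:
$\neg c \vee \neg p$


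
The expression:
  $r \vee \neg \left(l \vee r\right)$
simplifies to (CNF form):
$r \vee \neg l$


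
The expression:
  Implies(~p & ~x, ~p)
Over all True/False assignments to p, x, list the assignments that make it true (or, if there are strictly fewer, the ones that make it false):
is always true.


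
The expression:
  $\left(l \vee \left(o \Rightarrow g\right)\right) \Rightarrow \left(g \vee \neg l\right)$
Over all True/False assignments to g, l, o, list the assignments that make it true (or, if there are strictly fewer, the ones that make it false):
is false only for:
  g=False, l=True, o=False;
  g=False, l=True, o=True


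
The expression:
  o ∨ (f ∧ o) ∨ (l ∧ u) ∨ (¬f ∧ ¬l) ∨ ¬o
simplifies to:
True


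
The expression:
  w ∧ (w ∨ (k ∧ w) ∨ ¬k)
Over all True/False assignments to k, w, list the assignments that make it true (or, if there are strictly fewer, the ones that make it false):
is true only for:
  k=False, w=True;
  k=True, w=True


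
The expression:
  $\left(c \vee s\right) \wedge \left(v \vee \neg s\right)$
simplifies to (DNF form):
$\left(c \wedge \neg s\right) \vee \left(s \wedge v\right)$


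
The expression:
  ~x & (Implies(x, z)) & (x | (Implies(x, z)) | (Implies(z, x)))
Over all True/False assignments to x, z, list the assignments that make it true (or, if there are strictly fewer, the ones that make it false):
is true only for:
  x=False, z=False;
  x=False, z=True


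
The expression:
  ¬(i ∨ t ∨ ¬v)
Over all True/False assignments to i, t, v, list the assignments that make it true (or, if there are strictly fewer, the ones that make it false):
is true only for:
  i=False, t=False, v=True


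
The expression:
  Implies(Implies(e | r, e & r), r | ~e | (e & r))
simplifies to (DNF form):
True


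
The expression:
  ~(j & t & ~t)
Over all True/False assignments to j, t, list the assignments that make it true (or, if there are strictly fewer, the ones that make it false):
is always true.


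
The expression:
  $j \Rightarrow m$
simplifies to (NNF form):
$m \vee \neg j$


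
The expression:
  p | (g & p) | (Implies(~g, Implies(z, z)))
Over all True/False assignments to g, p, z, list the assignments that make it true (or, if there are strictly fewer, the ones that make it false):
is always true.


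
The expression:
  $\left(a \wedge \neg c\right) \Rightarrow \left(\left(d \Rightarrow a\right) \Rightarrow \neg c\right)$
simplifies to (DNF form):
$\text{True}$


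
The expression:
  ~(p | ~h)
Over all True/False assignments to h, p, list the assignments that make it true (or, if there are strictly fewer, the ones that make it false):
is true only for:
  h=True, p=False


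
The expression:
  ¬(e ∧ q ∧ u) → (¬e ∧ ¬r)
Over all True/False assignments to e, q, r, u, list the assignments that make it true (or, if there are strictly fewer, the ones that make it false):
is true only for:
  e=False, q=False, r=False, u=False;
  e=False, q=False, r=False, u=True;
  e=False, q=True, r=False, u=False;
  e=False, q=True, r=False, u=True;
  e=True, q=True, r=False, u=True;
  e=True, q=True, r=True, u=True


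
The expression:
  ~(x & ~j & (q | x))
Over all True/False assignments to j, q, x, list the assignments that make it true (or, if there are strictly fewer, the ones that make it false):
is false only for:
  j=False, q=False, x=True;
  j=False, q=True, x=True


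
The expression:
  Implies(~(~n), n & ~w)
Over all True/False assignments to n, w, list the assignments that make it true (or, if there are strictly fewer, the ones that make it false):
is false only for:
  n=True, w=True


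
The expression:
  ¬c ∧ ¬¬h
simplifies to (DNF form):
h ∧ ¬c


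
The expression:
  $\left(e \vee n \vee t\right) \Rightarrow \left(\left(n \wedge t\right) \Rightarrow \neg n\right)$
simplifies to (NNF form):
$\neg n \vee \neg t$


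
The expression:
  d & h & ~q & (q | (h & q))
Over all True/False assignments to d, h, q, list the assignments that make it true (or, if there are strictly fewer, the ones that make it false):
is never true.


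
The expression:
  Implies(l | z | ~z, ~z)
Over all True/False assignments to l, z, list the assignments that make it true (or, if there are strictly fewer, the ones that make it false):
is true only for:
  l=False, z=False;
  l=True, z=False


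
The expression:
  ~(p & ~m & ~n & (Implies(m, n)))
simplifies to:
m | n | ~p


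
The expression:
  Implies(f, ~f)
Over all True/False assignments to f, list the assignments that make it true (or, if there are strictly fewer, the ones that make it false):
is true only for:
  f=False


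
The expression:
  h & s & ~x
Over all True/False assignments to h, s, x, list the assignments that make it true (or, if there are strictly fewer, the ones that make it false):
is true only for:
  h=True, s=True, x=False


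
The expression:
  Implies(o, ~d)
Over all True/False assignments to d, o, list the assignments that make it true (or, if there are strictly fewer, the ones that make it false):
is false only for:
  d=True, o=True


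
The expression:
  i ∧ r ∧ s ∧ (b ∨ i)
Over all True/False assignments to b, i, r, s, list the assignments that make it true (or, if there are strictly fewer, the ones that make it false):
is true only for:
  b=False, i=True, r=True, s=True;
  b=True, i=True, r=True, s=True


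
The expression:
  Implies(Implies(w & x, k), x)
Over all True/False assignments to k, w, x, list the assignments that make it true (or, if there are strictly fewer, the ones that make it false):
is true only for:
  k=False, w=False, x=True;
  k=False, w=True, x=True;
  k=True, w=False, x=True;
  k=True, w=True, x=True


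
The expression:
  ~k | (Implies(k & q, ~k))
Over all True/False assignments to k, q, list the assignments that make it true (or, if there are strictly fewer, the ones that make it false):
is false only for:
  k=True, q=True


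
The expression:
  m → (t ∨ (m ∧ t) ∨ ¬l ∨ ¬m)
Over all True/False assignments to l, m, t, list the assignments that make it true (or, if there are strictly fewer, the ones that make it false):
is false only for:
  l=True, m=True, t=False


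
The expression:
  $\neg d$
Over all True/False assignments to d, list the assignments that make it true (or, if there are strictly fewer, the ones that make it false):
is true only for:
  d=False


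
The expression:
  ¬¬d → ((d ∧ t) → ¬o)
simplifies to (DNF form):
¬d ∨ ¬o ∨ ¬t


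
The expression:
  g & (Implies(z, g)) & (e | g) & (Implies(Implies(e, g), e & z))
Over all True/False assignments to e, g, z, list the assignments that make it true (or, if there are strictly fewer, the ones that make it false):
is true only for:
  e=True, g=True, z=True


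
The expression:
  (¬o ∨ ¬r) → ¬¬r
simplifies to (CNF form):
r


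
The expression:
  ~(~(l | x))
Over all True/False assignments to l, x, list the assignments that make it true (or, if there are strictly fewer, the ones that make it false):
is false only for:
  l=False, x=False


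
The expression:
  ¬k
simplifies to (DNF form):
¬k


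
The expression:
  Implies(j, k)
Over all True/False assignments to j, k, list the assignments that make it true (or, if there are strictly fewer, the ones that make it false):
is false only for:
  j=True, k=False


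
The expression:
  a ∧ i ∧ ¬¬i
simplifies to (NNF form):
a ∧ i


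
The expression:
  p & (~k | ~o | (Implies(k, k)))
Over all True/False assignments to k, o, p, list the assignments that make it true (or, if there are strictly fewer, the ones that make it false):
is true only for:
  k=False, o=False, p=True;
  k=False, o=True, p=True;
  k=True, o=False, p=True;
  k=True, o=True, p=True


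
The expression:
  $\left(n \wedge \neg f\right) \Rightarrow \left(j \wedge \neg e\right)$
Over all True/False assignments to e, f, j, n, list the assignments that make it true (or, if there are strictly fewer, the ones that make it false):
is false only for:
  e=False, f=False, j=False, n=True;
  e=True, f=False, j=False, n=True;
  e=True, f=False, j=True, n=True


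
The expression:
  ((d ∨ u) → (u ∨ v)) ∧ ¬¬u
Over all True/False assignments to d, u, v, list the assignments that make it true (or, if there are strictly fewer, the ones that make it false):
is true only for:
  d=False, u=True, v=False;
  d=False, u=True, v=True;
  d=True, u=True, v=False;
  d=True, u=True, v=True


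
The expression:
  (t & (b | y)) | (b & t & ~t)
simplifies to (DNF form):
(b & t) | (t & y)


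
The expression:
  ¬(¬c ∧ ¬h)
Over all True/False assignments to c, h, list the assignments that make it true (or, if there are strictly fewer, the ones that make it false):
is false only for:
  c=False, h=False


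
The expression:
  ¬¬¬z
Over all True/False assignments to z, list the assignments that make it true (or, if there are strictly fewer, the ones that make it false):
is true only for:
  z=False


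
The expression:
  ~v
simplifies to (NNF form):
~v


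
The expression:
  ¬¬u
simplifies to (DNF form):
u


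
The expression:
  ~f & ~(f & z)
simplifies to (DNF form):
~f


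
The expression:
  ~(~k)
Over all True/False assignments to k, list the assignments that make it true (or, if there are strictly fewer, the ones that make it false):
is true only for:
  k=True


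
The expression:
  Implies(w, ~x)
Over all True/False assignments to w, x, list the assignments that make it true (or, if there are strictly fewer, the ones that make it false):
is false only for:
  w=True, x=True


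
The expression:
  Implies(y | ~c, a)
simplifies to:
a | (c & ~y)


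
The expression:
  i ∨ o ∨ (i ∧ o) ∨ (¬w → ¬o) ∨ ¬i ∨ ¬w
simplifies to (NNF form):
True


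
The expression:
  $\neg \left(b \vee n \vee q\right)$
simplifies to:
$\neg b \wedge \neg n \wedge \neg q$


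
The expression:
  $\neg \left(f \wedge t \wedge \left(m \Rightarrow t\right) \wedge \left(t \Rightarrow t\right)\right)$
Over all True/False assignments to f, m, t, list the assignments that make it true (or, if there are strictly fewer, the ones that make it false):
is false only for:
  f=True, m=False, t=True;
  f=True, m=True, t=True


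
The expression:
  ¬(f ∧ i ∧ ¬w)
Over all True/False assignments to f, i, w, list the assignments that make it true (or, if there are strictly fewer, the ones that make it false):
is false only for:
  f=True, i=True, w=False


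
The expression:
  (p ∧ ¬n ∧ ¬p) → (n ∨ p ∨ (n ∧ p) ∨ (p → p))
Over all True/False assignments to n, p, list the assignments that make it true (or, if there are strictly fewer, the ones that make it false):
is always true.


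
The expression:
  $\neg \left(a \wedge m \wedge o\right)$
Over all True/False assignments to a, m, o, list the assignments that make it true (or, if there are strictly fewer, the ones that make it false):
is false only for:
  a=True, m=True, o=True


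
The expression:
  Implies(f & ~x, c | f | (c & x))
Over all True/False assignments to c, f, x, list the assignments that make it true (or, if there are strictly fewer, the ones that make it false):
is always true.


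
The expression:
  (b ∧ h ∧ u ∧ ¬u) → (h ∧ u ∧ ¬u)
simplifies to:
True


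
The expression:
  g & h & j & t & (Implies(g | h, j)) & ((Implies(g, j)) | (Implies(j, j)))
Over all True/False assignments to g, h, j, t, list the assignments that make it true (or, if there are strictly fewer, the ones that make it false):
is true only for:
  g=True, h=True, j=True, t=True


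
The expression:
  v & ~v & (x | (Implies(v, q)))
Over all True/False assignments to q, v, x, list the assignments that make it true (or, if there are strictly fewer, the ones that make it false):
is never true.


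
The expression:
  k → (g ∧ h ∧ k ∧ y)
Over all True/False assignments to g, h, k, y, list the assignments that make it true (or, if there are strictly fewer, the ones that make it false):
is false only for:
  g=False, h=False, k=True, y=False;
  g=False, h=False, k=True, y=True;
  g=False, h=True, k=True, y=False;
  g=False, h=True, k=True, y=True;
  g=True, h=False, k=True, y=False;
  g=True, h=False, k=True, y=True;
  g=True, h=True, k=True, y=False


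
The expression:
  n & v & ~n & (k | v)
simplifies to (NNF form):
False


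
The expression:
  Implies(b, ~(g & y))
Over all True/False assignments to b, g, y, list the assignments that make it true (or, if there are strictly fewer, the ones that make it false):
is false only for:
  b=True, g=True, y=True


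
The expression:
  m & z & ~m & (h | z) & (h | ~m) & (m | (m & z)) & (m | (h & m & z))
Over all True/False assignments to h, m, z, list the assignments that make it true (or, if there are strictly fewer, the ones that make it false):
is never true.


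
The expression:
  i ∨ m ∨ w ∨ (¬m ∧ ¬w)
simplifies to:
True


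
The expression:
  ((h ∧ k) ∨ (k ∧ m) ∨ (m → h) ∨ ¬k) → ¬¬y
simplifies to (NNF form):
y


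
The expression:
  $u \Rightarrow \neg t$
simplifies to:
$\neg t \vee \neg u$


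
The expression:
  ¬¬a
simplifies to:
a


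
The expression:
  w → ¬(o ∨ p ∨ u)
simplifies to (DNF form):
(¬o ∧ ¬p ∧ ¬u) ∨ ¬w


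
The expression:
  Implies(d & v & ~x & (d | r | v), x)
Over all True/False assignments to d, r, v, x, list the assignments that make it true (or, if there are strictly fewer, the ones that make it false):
is false only for:
  d=True, r=False, v=True, x=False;
  d=True, r=True, v=True, x=False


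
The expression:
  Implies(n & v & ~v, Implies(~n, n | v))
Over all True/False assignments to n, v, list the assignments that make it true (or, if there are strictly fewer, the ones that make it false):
is always true.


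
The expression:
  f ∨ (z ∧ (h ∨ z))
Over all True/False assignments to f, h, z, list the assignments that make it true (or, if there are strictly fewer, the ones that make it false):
is false only for:
  f=False, h=False, z=False;
  f=False, h=True, z=False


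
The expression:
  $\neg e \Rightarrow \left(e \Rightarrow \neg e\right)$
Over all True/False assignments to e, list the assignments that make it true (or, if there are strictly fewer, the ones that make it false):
is always true.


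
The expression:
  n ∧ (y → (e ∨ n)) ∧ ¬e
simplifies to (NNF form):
n ∧ ¬e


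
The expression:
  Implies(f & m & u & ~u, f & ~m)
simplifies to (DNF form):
True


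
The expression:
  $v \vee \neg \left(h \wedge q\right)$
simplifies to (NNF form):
$v \vee \neg h \vee \neg q$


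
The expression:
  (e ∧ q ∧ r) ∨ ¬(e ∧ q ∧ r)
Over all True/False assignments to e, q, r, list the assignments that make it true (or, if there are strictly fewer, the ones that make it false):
is always true.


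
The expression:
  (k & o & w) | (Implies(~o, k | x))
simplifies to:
k | o | x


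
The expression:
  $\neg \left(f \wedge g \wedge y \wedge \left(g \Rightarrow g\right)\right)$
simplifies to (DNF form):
$\neg f \vee \neg g \vee \neg y$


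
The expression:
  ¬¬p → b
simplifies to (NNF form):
b ∨ ¬p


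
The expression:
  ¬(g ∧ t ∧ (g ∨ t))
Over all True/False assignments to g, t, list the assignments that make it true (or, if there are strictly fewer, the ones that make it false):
is false only for:
  g=True, t=True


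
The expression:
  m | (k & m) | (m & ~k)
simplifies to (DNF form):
m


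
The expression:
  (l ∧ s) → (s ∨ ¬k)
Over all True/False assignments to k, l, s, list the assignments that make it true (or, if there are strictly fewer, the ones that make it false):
is always true.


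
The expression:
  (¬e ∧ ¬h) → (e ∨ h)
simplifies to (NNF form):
e ∨ h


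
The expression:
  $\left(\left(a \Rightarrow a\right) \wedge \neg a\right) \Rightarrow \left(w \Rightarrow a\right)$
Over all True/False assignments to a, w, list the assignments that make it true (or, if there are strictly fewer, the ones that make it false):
is false only for:
  a=False, w=True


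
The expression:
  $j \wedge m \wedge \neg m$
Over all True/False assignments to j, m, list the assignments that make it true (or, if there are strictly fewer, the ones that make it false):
is never true.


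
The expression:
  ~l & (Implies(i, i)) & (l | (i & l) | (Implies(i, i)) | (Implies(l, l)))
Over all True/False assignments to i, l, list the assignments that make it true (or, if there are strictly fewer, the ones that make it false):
is true only for:
  i=False, l=False;
  i=True, l=False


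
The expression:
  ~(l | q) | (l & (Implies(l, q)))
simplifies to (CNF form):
(l | ~q) & (q | ~l)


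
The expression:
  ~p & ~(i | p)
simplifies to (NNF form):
~i & ~p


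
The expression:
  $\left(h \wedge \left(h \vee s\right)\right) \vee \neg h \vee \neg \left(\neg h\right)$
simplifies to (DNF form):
$\text{True}$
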